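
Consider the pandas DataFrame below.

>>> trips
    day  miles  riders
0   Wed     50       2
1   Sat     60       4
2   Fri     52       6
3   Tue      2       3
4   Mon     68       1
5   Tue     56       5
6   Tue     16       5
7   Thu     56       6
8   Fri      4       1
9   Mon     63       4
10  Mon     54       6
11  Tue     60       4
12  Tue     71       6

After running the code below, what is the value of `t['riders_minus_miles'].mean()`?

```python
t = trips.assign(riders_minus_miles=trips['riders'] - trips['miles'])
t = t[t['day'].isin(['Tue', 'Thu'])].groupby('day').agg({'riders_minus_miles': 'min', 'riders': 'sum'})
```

-57.5

add column riders_minus_miles = trips['riders'] - trips['miles']:
    day  miles  riders  riders_minus_miles
0   Wed     50       2                 -48
1   Sat     60       4                 -56
2   Fri     52       6                 -46
3   Tue      2       3                   1
4   Mon     68       1                 -67
5   Tue     56       5                 -51
6   Tue     16       5                 -11
7   Thu     56       6                 -50
8   Fri      4       1                  -3
9   Mon     63       4                 -59
10  Mon     54       6                 -48
11  Tue     60       4                 -56
12  Tue     71       6                 -65
filter rows where day in ['Tue', 'Thu']:
    day  miles  riders  riders_minus_miles
3   Tue      2       3                   1
5   Tue     56       5                 -51
6   Tue     16       5                 -11
7   Thu     56       6                 -50
11  Tue     60       4                 -56
12  Tue     71       6                 -65
group by day: min(riders_minus_miles), sum(riders):
     riders_minus_miles  riders
day                            
Thu                 -50       6
Tue                 -65      23
Reading off the mean of column 'riders_minus_miles', we get -57.5.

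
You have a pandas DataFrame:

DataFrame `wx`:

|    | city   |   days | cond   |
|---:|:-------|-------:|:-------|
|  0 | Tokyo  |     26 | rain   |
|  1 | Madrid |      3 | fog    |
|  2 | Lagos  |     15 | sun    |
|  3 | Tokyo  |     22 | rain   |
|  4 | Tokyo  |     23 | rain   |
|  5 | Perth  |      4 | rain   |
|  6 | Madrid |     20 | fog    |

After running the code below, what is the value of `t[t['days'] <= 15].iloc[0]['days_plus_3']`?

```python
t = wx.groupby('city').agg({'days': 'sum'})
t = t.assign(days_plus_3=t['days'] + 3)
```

18

group by city, sum of days:
        days
city        
Lagos     15
Madrid    23
Perth      4
Tokyo     71
add column days_plus_3 = t['days'] + 3:
        days  days_plus_3
city                     
Lagos     15           18
Madrid    23           26
Perth      4            7
Tokyo     71           74
filter rows where days <= 15:
       days  days_plus_3
city                    
Lagos    15           18
Perth     4            7
Reading off the value at position 0, column 'days_plus_3', we get 18.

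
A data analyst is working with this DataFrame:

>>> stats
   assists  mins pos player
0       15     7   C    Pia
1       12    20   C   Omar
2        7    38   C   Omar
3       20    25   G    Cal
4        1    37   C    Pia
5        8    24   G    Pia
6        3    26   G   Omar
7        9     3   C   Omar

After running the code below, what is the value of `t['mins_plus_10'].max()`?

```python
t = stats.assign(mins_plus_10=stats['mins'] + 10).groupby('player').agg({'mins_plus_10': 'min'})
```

add column mins_plus_10 = stats['mins'] + 10:
   assists  mins pos player  mins_plus_10
0       15     7   C    Pia            17
1       12    20   C   Omar            30
2        7    38   C   Omar            48
3       20    25   G    Cal            35
4        1    37   C    Pia            47
5        8    24   G    Pia            34
6        3    26   G   Omar            36
7        9     3   C   Omar            13
group by player, min of mins_plus_10:
        mins_plus_10
player              
Cal               35
Omar              13
Pia               17
max of column 'mins_plus_10' → 35

35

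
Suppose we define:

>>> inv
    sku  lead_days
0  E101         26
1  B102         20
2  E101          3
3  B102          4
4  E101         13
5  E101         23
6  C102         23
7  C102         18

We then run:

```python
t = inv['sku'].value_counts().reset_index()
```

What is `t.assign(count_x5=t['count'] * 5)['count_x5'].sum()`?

40

value_counts of sku:
sku
E101    4
B102    2
C102    2
Name: count, dtype: int64
reset_index():
    sku  count
0  E101      4
1  B102      2
2  C102      2
add column count_x5 = t['count'] * 5:
    sku  count  count_x5
0  E101      4        20
1  B102      2        10
2  C102      2        10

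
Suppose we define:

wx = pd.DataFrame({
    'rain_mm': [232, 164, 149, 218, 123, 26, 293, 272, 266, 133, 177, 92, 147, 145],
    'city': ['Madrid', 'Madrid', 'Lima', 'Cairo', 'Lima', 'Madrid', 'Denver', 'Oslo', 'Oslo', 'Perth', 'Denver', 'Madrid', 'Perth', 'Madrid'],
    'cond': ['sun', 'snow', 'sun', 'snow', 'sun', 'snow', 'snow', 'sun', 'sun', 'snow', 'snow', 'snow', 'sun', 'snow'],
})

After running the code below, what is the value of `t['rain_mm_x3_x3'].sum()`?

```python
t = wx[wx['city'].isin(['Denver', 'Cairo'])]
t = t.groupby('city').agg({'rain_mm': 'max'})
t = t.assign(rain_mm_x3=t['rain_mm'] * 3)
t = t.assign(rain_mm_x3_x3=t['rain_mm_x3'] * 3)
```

filter rows where city in ['Denver', 'Cairo']:
    rain_mm    city  cond
3       218   Cairo  snow
6       293  Denver  snow
10      177  Denver  snow
group by city, max of rain_mm:
        rain_mm
city           
Cairo       218
Denver      293
add column rain_mm_x3 = t['rain_mm'] * 3:
        rain_mm  rain_mm_x3
city                       
Cairo       218         654
Denver      293         879
add column rain_mm_x3_x3 = t['rain_mm_x3'] * 3:
        rain_mm  rain_mm_x3  rain_mm_x3_x3
city                                      
Cairo       218         654           1962
Denver      293         879           2637
Finally, sum of column 'rain_mm_x3_x3' = 4599.

4599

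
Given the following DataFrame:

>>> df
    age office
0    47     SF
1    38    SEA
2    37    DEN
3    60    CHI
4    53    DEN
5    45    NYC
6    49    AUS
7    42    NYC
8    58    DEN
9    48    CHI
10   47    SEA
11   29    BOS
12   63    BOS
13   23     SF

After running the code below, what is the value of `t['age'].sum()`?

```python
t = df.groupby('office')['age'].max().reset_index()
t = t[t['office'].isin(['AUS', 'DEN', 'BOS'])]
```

170

group by office, max of age:
office
AUS    49
BOS    63
CHI    60
DEN    58
NYC    45
SEA    47
SF     47
Name: age, dtype: int64
reset_index():
  office  age
0    AUS   49
1    BOS   63
2    CHI   60
3    DEN   58
4    NYC   45
5    SEA   47
6     SF   47
filter rows where office in ['AUS', 'DEN', 'BOS']:
  office  age
0    AUS   49
1    BOS   63
3    DEN   58
Taking the sum of column 'age' gives 170.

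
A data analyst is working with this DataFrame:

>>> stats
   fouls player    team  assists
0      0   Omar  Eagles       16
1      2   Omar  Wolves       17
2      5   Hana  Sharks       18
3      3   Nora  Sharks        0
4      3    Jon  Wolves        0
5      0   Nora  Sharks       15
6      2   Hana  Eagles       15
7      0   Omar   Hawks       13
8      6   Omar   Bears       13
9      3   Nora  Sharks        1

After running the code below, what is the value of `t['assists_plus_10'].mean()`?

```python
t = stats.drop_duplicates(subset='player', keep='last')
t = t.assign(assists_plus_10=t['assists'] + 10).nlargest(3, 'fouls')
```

drop duplicate player (keep=last):
   fouls player    team  assists
4      3    Jon  Wolves        0
6      2   Hana  Eagles       15
8      6   Omar   Bears       13
9      3   Nora  Sharks        1
add column assists_plus_10 = t['assists'] + 10:
   fouls player    team  assists  assists_plus_10
4      3    Jon  Wolves        0               10
6      2   Hana  Eagles       15               25
8      6   Omar   Bears       13               23
9      3   Nora  Sharks        1               11
take 3 rows with largest fouls:
   fouls player    team  assists  assists_plus_10
8      6   Omar   Bears       13               23
4      3    Jon  Wolves        0               10
9      3   Nora  Sharks        1               11

14.6666666667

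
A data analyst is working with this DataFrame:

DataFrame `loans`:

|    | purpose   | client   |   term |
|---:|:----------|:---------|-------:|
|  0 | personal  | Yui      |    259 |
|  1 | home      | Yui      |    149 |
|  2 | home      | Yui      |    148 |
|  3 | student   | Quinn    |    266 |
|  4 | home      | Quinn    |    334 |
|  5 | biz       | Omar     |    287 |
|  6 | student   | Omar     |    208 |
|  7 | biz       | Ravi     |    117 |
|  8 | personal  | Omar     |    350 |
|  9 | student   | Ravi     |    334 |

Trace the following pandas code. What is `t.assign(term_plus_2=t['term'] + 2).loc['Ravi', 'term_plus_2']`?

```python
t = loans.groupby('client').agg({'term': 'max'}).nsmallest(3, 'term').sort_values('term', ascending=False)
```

336

group by client, max of term:
        term
client      
Omar     350
Quinn    334
Ravi     334
Yui      259
take 3 rows with smallest term:
        term
client      
Yui      259
Quinn    334
Ravi     334
sort by term descending:
        term
client      
Quinn    334
Ravi     334
Yui      259
add column term_plus_2 = t['term'] + 2:
        term  term_plus_2
client                   
Quinn    334          336
Ravi     334          336
Yui      259          261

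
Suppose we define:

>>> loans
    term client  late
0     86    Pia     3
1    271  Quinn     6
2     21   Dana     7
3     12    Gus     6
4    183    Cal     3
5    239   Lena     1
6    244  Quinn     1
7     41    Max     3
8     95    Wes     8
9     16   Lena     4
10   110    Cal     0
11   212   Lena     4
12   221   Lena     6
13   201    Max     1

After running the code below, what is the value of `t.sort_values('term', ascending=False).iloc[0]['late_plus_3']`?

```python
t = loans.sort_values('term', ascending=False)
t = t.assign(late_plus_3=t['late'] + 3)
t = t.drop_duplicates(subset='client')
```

sort by term descending:
    term client  late
1    271  Quinn     6
6    244  Quinn     1
5    239   Lena     1
12   221   Lena     6
11   212   Lena     4
13   201    Max     1
4    183    Cal     3
10   110    Cal     0
8     95    Wes     8
0     86    Pia     3
7     41    Max     3
2     21   Dana     7
9     16   Lena     4
3     12    Gus     6
add column late_plus_3 = t['late'] + 3:
    term client  late  late_plus_3
1    271  Quinn     6            9
6    244  Quinn     1            4
5    239   Lena     1            4
12   221   Lena     6            9
11   212   Lena     4            7
13   201    Max     1            4
4    183    Cal     3            6
10   110    Cal     0            3
8     95    Wes     8           11
0     86    Pia     3            6
7     41    Max     3            6
2     21   Dana     7           10
9     16   Lena     4            7
3     12    Gus     6            9
drop duplicate client (keep=first):
    term client  late  late_plus_3
1    271  Quinn     6            9
5    239   Lena     1            4
13   201    Max     1            4
4    183    Cal     3            6
8     95    Wes     8           11
0     86    Pia     3            6
2     21   Dana     7           10
3     12    Gus     6            9
sort by term descending:
    term client  late  late_plus_3
1    271  Quinn     6            9
5    239   Lena     1            4
13   201    Max     1            4
4    183    Cal     3            6
8     95    Wes     8           11
0     86    Pia     3            6
2     21   Dana     7           10
3     12    Gus     6            9

9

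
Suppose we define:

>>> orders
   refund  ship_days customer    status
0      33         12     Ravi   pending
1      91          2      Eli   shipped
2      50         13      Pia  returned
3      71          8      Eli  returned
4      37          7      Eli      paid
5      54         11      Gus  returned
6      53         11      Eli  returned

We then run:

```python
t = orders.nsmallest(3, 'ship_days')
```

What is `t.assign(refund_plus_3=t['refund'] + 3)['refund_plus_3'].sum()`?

208

take 3 rows with smallest ship_days:
   refund  ship_days customer    status
1      91          2      Eli   shipped
4      37          7      Eli      paid
3      71          8      Eli  returned
add column refund_plus_3 = t['refund'] + 3:
   refund  ship_days customer    status  refund_plus_3
1      91          2      Eli   shipped             94
4      37          7      Eli      paid             40
3      71          8      Eli  returned             74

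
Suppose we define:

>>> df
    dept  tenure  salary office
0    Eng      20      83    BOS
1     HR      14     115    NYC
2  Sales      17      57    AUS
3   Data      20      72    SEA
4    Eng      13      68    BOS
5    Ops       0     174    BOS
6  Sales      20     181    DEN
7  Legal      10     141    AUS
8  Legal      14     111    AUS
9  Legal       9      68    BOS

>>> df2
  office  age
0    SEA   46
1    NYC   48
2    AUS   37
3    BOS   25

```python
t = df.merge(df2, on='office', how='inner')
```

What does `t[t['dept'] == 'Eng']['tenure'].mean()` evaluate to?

merge on 'office' (how='inner') → 9 rows:
    dept  tenure  salary office  age
0    Eng      20      83    BOS   25
1     HR      14     115    NYC   48
2  Sales      17      57    AUS   37
3   Data      20      72    SEA   46
4    Eng      13      68    BOS   25
5    Ops       0     174    BOS   25
6  Legal      10     141    AUS   37
7  Legal      14     111    AUS   37
8  Legal       9      68    BOS   25
filter rows where dept == 'Eng':
  dept  tenure  salary office  age
0  Eng      20      83    BOS   25
4  Eng      13      68    BOS   25

16.5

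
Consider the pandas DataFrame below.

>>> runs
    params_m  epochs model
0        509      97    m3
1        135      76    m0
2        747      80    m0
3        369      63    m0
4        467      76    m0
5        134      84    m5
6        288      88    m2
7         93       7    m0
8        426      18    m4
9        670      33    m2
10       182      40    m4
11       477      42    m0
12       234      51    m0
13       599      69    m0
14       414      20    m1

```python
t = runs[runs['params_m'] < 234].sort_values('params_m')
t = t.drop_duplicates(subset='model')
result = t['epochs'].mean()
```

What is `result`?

43.6666666667

filter rows where params_m < 234:
    params_m  epochs model
1        135      76    m0
5        134      84    m5
7         93       7    m0
10       182      40    m4
sort by params_m:
    params_m  epochs model
7         93       7    m0
5        134      84    m5
1        135      76    m0
10       182      40    m4
drop duplicate model (keep=first):
    params_m  epochs model
7         93       7    m0
5        134      84    m5
10       182      40    m4
Reading off the mean of column 'epochs', we get 43.6666666667.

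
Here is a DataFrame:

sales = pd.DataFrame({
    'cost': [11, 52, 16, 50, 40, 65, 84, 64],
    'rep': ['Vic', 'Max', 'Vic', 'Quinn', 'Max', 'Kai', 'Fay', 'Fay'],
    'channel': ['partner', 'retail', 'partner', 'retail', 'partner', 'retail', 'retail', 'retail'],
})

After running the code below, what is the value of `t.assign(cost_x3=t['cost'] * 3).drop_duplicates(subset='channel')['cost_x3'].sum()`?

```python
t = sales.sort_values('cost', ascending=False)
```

sort by cost descending:
   cost    rep  channel
6    84    Fay   retail
5    65    Kai   retail
7    64    Fay   retail
1    52    Max   retail
3    50  Quinn   retail
4    40    Max  partner
2    16    Vic  partner
0    11    Vic  partner
add column cost_x3 = t['cost'] * 3:
   cost    rep  channel  cost_x3
6    84    Fay   retail      252
5    65    Kai   retail      195
7    64    Fay   retail      192
1    52    Max   retail      156
3    50  Quinn   retail      150
4    40    Max  partner      120
2    16    Vic  partner       48
0    11    Vic  partner       33
drop duplicate channel (keep=first):
   cost  rep  channel  cost_x3
6    84  Fay   retail      252
4    40  Max  partner      120

372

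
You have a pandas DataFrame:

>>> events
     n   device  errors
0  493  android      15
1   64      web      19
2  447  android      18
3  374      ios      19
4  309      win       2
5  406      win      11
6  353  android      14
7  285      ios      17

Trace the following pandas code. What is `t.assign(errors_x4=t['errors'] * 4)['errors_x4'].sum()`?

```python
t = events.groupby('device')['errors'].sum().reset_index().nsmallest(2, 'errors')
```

group by device, sum of errors:
device
android    47
ios        36
web        19
win        13
Name: errors, dtype: int64
reset_index():
    device  errors
0  android      47
1      ios      36
2      web      19
3      win      13
take 2 rows with smallest errors:
  device  errors
3    win      13
2    web      19
add column errors_x4 = t['errors'] * 4:
  device  errors  errors_x4
3    win      13         52
2    web      19         76

128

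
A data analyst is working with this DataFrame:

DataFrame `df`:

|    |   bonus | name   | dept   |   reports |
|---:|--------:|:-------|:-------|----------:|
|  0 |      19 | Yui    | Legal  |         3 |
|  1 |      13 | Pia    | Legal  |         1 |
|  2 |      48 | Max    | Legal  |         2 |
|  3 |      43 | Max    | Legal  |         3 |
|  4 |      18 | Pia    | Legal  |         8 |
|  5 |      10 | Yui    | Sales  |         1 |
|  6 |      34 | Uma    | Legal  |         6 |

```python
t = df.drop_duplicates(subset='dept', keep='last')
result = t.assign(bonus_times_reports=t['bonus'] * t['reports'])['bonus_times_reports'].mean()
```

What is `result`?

107.0

drop duplicate dept (keep=last):
   bonus name   dept  reports
5     10  Yui  Sales        1
6     34  Uma  Legal        6
add column bonus_times_reports = t['bonus'] * t['reports']:
   bonus name   dept  reports  bonus_times_reports
5     10  Yui  Sales        1                   10
6     34  Uma  Legal        6                  204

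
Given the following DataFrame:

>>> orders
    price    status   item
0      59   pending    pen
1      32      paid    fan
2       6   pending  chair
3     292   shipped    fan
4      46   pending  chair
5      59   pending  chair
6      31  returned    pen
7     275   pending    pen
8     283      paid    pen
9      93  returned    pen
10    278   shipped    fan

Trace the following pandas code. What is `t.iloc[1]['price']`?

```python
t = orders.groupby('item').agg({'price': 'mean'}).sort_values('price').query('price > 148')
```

group by item, mean of price:
            price
item             
chair   37.000000
fan    200.666667
pen    148.200000
sort by price:
            price
item             
chair   37.000000
pen    148.200000
fan    200.666667
filter rows where price > 148:
           price
item            
pen   148.200000
fan   200.666667
The value at position 1, column 'price' is 200.666666667.

200.666666667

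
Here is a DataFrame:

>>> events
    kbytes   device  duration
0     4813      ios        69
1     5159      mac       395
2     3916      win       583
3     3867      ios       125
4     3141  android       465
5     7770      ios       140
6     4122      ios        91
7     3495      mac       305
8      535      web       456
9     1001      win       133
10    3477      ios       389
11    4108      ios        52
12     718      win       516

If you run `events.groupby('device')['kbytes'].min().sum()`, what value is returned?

group by device, min of kbytes:
device
android    3141
ios        3477
mac        3495
web         535
win         718
Name: kbytes, dtype: int64
sum of the resulting series → 11366

11366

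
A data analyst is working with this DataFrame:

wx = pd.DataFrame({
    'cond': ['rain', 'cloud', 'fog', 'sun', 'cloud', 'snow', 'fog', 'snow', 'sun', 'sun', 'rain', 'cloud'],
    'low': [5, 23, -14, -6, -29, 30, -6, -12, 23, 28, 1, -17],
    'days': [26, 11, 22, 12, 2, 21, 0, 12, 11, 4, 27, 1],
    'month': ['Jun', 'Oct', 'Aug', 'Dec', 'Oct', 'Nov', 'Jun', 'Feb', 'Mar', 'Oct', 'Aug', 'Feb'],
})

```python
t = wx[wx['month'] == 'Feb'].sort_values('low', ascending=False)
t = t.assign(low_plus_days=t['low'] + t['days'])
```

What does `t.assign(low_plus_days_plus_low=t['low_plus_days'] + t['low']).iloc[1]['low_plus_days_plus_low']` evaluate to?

filter rows where month == 'Feb':
     cond  low  days month
7    snow  -12    12   Feb
11  cloud  -17     1   Feb
sort by low descending:
     cond  low  days month
7    snow  -12    12   Feb
11  cloud  -17     1   Feb
add column low_plus_days = t['low'] + t['days']:
     cond  low  days month  low_plus_days
7    snow  -12    12   Feb              0
11  cloud  -17     1   Feb            -16
add column low_plus_days_plus_low = t['low_plus_days'] + t['low']:
     cond  low  days month  low_plus_days  low_plus_days_plus_low
7    snow  -12    12   Feb              0                     -12
11  cloud  -17     1   Feb            -16                     -33
So iloc[1]['low_plus_days_plus_low'] = -33.

-33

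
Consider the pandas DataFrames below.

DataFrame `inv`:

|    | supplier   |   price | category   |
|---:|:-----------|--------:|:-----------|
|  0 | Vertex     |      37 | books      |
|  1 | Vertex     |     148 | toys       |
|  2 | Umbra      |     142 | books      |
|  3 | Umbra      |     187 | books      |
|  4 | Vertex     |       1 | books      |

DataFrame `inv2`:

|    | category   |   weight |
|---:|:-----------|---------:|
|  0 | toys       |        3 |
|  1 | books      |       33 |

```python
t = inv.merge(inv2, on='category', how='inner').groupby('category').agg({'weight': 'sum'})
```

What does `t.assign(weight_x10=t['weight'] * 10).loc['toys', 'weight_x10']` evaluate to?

merge on 'category' (how='inner') → 5 rows:
  supplier  price category  weight
0   Vertex     37    books      33
1   Vertex    148     toys       3
2    Umbra    142    books      33
3    Umbra    187    books      33
4   Vertex      1    books      33
group by category, sum of weight:
          weight
category        
books        132
toys           3
add column weight_x10 = t['weight'] * 10:
          weight  weight_x10
category                    
books        132        1320
toys           3          30
So loc['toys', 'weight_x10'] = 30.

30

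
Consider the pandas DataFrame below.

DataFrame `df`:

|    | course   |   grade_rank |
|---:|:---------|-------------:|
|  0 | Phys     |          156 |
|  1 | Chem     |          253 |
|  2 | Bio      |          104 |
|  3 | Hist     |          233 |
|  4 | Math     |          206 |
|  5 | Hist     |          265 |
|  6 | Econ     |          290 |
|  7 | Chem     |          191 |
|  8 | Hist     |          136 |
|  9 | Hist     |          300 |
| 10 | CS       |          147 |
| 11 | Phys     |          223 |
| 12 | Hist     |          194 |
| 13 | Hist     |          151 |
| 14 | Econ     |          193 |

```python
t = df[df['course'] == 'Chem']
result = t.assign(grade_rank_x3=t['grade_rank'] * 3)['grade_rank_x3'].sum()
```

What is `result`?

1332

filter rows where course == 'Chem':
  course  grade_rank
1   Chem         253
7   Chem         191
add column grade_rank_x3 = t['grade_rank'] * 3:
  course  grade_rank  grade_rank_x3
1   Chem         253            759
7   Chem         191            573
So sum() = 1332.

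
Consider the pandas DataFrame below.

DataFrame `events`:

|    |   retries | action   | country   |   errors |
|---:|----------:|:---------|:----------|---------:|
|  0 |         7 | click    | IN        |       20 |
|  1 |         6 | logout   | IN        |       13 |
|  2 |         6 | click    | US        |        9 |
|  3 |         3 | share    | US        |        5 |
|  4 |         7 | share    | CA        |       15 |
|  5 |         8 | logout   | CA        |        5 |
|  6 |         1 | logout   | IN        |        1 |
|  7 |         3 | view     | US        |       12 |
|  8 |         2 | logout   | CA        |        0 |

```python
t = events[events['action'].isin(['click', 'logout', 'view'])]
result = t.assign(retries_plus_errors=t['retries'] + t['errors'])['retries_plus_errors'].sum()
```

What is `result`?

93

filter rows where action in ['click', 'logout', 'view']:
   retries  action country  errors
0        7   click      IN      20
1        6  logout      IN      13
2        6   click      US       9
5        8  logout      CA       5
6        1  logout      IN       1
7        3    view      US      12
8        2  logout      CA       0
add column retries_plus_errors = t['retries'] + t['errors']:
   retries  action country  errors  retries_plus_errors
0        7   click      IN      20                   27
1        6  logout      IN      13                   19
2        6   click      US       9                   15
5        8  logout      CA       5                   13
6        1  logout      IN       1                    2
7        3    view      US      12                   15
8        2  logout      CA       0                    2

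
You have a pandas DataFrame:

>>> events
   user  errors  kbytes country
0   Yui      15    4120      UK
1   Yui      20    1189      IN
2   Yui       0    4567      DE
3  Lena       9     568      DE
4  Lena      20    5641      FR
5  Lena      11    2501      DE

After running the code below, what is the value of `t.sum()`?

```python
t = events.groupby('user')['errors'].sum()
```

75

group by user, sum of errors:
user
Lena    40
Yui     35
Name: errors, dtype: int64
The sum of the resulting series is 75.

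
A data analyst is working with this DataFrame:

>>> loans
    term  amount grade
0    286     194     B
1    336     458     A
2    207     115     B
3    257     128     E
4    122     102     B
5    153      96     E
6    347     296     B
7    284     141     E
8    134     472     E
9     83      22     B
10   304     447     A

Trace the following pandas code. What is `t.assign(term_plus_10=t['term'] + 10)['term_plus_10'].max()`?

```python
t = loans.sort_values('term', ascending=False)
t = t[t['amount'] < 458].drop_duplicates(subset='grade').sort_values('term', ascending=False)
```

357

sort by term descending:
    term  amount grade
6    347     296     B
1    336     458     A
10   304     447     A
0    286     194     B
7    284     141     E
3    257     128     E
2    207     115     B
5    153      96     E
8    134     472     E
4    122     102     B
9     83      22     B
filter rows where amount < 458:
    term  amount grade
6    347     296     B
10   304     447     A
0    286     194     B
7    284     141     E
3    257     128     E
2    207     115     B
5    153      96     E
4    122     102     B
9     83      22     B
drop duplicate grade (keep=first):
    term  amount grade
6    347     296     B
10   304     447     A
7    284     141     E
sort by term descending:
    term  amount grade
6    347     296     B
10   304     447     A
7    284     141     E
add column term_plus_10 = t['term'] + 10:
    term  amount grade  term_plus_10
6    347     296     B           357
10   304     447     A           314
7    284     141     E           294
max of column 'term_plus_10' → 357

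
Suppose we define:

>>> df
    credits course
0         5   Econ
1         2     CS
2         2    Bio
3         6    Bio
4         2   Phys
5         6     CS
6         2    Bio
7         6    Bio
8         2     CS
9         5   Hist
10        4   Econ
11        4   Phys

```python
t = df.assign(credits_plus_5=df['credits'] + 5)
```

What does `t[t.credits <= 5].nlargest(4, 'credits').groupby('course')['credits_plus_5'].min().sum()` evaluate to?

add column credits_plus_5 = df['credits'] + 5:
    credits course  credits_plus_5
0         5   Econ              10
1         2     CS               7
2         2    Bio               7
3         6    Bio              11
4         2   Phys               7
5         6     CS              11
6         2    Bio               7
7         6    Bio              11
8         2     CS               7
9         5   Hist              10
10        4   Econ               9
11        4   Phys               9
filter rows where credits <= 5:
    credits course  credits_plus_5
0         5   Econ              10
1         2     CS               7
2         2    Bio               7
4         2   Phys               7
6         2    Bio               7
8         2     CS               7
9         5   Hist              10
10        4   Econ               9
11        4   Phys               9
take 4 rows with largest credits:
    credits course  credits_plus_5
0         5   Econ              10
9         5   Hist              10
10        4   Econ               9
11        4   Phys               9
group by course, min of credits_plus_5:
course
Econ     9
Hist    10
Phys     9
Name: credits_plus_5, dtype: int64
Taking the sum of the resulting series gives 28.

28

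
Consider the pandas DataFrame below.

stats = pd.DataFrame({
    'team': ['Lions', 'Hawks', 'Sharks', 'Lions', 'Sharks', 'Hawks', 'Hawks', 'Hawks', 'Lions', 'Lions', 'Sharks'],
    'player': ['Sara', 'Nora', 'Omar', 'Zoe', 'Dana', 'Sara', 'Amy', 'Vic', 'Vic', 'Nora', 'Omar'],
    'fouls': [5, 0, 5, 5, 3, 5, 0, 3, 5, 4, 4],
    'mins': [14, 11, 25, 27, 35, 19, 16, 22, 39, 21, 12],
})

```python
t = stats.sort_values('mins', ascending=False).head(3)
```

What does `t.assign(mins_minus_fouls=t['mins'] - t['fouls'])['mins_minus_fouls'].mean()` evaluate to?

29.3333333333

sort by mins descending:
      team player  fouls  mins
8    Lions    Vic      5    39
4   Sharks   Dana      3    35
3    Lions    Zoe      5    27
2   Sharks   Omar      5    25
7    Hawks    Vic      3    22
9    Lions   Nora      4    21
5    Hawks   Sara      5    19
6    Hawks    Amy      0    16
0    Lions   Sara      5    14
10  Sharks   Omar      4    12
1    Hawks   Nora      0    11
take first 3 rows:
     team player  fouls  mins
8   Lions    Vic      5    39
4  Sharks   Dana      3    35
3   Lions    Zoe      5    27
add column mins_minus_fouls = t['mins'] - t['fouls']:
     team player  fouls  mins  mins_minus_fouls
8   Lions    Vic      5    39                34
4  Sharks   Dana      3    35                32
3   Lions    Zoe      5    27                22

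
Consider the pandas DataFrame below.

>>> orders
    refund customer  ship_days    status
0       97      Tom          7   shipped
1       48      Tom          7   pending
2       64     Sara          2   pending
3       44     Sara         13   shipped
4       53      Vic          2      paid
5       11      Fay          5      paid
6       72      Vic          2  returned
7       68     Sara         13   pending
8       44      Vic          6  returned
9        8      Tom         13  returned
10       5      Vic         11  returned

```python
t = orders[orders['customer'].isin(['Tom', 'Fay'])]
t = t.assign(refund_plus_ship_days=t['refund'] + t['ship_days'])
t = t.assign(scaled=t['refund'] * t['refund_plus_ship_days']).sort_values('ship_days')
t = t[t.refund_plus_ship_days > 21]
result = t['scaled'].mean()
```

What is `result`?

6364.0

filter rows where customer in ['Tom', 'Fay']:
   refund customer  ship_days    status
0      97      Tom          7   shipped
1      48      Tom          7   pending
5      11      Fay          5      paid
9       8      Tom         13  returned
add column refund_plus_ship_days = t['refund'] + t['ship_days']:
   refund customer  ship_days    status  refund_plus_ship_days
0      97      Tom          7   shipped                    104
1      48      Tom          7   pending                     55
5      11      Fay          5      paid                     16
9       8      Tom         13  returned                     21
add column scaled = t['refund'] * t['refund_plus_ship_days']:
   refund customer  ship_days    status  refund_plus_ship_days  scaled
0      97      Tom          7   shipped                    104   10088
1      48      Tom          7   pending                     55    2640
5      11      Fay          5      paid                     16     176
9       8      Tom         13  returned                     21     168
sort by ship_days:
   refund customer  ship_days    status  refund_plus_ship_days  scaled
5      11      Fay          5      paid                     16     176
0      97      Tom          7   shipped                    104   10088
1      48      Tom          7   pending                     55    2640
9       8      Tom         13  returned                     21     168
filter rows where refund_plus_ship_days > 21:
   refund customer  ship_days   status  refund_plus_ship_days  scaled
0      97      Tom          7  shipped                    104   10088
1      48      Tom          7  pending                     55    2640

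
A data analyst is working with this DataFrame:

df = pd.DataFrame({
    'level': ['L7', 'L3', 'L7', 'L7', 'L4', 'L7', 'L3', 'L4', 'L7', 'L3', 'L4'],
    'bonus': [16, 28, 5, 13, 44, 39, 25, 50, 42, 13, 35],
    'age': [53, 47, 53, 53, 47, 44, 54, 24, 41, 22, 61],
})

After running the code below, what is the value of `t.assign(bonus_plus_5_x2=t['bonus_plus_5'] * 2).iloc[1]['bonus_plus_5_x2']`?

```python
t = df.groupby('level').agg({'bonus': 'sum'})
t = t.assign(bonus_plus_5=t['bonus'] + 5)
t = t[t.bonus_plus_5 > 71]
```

group by level, sum of bonus:
       bonus
level       
L3        66
L4       129
L7       115
add column bonus_plus_5 = t['bonus'] + 5:
       bonus  bonus_plus_5
level                     
L3        66            71
L4       129           134
L7       115           120
filter rows where bonus_plus_5 > 71:
       bonus  bonus_plus_5
level                     
L4       129           134
L7       115           120
add column bonus_plus_5_x2 = t['bonus_plus_5'] * 2:
       bonus  bonus_plus_5  bonus_plus_5_x2
level                                      
L4       129           134              268
L7       115           120              240

240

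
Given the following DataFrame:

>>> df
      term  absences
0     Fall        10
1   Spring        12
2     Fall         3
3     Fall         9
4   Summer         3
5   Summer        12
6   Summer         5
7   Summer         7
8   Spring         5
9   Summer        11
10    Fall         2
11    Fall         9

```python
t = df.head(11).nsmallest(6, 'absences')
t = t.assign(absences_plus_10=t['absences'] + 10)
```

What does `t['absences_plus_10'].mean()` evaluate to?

14.1666666667

take first 11 rows:
      term  absences
0     Fall        10
1   Spring        12
2     Fall         3
3     Fall         9
4   Summer         3
5   Summer        12
6   Summer         5
7   Summer         7
8   Spring         5
9   Summer        11
10    Fall         2
take 6 rows with smallest absences:
      term  absences
10    Fall         2
2     Fall         3
4   Summer         3
6   Summer         5
8   Spring         5
7   Summer         7
add column absences_plus_10 = t['absences'] + 10:
      term  absences  absences_plus_10
10    Fall         2                12
2     Fall         3                13
4   Summer         3                13
6   Summer         5                15
8   Spring         5                15
7   Summer         7                17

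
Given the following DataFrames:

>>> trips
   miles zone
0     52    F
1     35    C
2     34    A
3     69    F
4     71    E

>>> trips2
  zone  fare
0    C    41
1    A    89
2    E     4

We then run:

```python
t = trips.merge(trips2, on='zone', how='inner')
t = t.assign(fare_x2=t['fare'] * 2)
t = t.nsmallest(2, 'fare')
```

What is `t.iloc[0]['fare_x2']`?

8

merge on 'zone' (how='inner') → 3 rows:
   miles zone  fare
0     35    C    41
1     34    A    89
2     71    E     4
add column fare_x2 = t['fare'] * 2:
   miles zone  fare  fare_x2
0     35    C    41       82
1     34    A    89      178
2     71    E     4        8
take 2 rows with smallest fare:
   miles zone  fare  fare_x2
2     71    E     4        8
0     35    C    41       82
So iloc[0]['fare_x2'] = 8.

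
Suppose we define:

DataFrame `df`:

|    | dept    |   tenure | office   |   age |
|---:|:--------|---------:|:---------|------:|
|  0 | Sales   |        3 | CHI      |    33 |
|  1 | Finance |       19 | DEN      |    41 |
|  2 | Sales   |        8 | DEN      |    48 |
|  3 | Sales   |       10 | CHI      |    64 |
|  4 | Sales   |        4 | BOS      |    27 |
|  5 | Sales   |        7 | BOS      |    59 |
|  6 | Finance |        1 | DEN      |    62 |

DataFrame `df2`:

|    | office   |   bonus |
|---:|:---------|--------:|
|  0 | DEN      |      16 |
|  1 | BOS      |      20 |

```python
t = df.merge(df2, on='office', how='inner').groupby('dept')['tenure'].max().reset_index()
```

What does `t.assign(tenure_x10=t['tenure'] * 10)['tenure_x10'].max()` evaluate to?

190

merge on 'office' (how='inner') → 5 rows:
      dept  tenure office  age  bonus
0  Finance      19    DEN   41     16
1    Sales       8    DEN   48     16
2    Sales       4    BOS   27     20
3    Sales       7    BOS   59     20
4  Finance       1    DEN   62     16
group by dept, max of tenure:
dept
Finance    19
Sales       8
Name: tenure, dtype: int64
reset_index():
      dept  tenure
0  Finance      19
1    Sales       8
add column tenure_x10 = t['tenure'] * 10:
      dept  tenure  tenure_x10
0  Finance      19         190
1    Sales       8          80
Hence 190.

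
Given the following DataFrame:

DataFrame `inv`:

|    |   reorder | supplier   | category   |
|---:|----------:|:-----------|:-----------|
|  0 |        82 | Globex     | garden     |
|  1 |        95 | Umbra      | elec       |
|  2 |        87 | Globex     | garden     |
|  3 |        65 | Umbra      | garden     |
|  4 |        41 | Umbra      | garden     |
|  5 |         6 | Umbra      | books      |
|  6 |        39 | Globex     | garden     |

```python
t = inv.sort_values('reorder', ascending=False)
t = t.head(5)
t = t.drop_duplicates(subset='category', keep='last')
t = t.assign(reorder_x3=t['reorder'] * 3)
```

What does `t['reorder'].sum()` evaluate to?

sort by reorder descending:
   reorder supplier category
1       95    Umbra     elec
2       87   Globex   garden
0       82   Globex   garden
3       65    Umbra   garden
4       41    Umbra   garden
6       39   Globex   garden
5        6    Umbra    books
take first 5 rows:
   reorder supplier category
1       95    Umbra     elec
2       87   Globex   garden
0       82   Globex   garden
3       65    Umbra   garden
4       41    Umbra   garden
drop duplicate category (keep=last):
   reorder supplier category
1       95    Umbra     elec
4       41    Umbra   garden
add column reorder_x3 = t['reorder'] * 3:
   reorder supplier category  reorder_x3
1       95    Umbra     elec         285
4       41    Umbra   garden         123
The sum of column 'reorder' is 136.

136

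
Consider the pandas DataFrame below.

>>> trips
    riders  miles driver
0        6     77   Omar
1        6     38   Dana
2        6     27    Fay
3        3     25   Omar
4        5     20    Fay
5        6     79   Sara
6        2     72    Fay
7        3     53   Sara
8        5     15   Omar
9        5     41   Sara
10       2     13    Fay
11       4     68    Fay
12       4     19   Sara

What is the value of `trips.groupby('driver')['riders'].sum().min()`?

6

group by driver, sum of riders:
driver
Dana     6
Fay     19
Omar    14
Sara    18
Name: riders, dtype: int64
So min() = 6.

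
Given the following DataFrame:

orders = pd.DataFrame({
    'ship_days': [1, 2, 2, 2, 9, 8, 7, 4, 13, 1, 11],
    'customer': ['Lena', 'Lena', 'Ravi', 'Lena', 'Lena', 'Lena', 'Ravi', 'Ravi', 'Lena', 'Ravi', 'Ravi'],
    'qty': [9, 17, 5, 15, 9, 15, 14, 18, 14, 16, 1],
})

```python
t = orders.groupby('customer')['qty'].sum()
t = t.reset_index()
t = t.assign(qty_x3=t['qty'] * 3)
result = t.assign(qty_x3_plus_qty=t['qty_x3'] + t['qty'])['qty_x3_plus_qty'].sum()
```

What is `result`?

532

group by customer, sum of qty:
customer
Lena    79
Ravi    54
Name: qty, dtype: int64
reset_index():
  customer  qty
0     Lena   79
1     Ravi   54
add column qty_x3 = t['qty'] * 3:
  customer  qty  qty_x3
0     Lena   79     237
1     Ravi   54     162
add column qty_x3_plus_qty = t['qty_x3'] + t['qty']:
  customer  qty  qty_x3  qty_x3_plus_qty
0     Lena   79     237              316
1     Ravi   54     162              216
Reading off the sum of column 'qty_x3_plus_qty', we get 532.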